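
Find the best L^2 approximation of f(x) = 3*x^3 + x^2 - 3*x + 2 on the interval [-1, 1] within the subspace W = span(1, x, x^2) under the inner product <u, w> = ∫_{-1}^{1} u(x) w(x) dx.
g(x) = x^2 - 6*x/5 + 2

The best approximation g ∈ W is the orthogonal projection of f onto W. Writing g = a_0 + a_1 x + a_2 x^2, the coefficients solve the normal equations G · a = b where
  G_{ij} = <φ_i, φ_j> and b_i = <f, φ_i>, with φ_0 = 1, φ_1 = x, φ_2 = x^2.
G =
  [2, 0, 2/3]
  [0, 2/3, 0]
  [2/3, 0, 2/5],
b = (14/3, -4/5, 26/15).
Solving gives a_0 = 2, a_1 = -6/5, a_2 = 1, so
  g(x) = x^2 - 6*x/5 + 2.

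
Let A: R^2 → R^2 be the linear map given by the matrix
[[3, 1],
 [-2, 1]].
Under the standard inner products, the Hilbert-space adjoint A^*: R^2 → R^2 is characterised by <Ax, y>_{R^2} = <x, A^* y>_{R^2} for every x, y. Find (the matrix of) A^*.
A^* = A^T =
[[3, -2],
 [1, 1]]

For real matrices with standard dot products, the defining identity <Ax, y> = <x, A^* y> gives (Ax)^T y = x^T (A^*) y, i.e. x^T A^T y = x^T (A^*) y. Since this holds for all x, y, we must have A^* = A^T. Therefore
A^* =
[[3, -2],
 [1, 1]].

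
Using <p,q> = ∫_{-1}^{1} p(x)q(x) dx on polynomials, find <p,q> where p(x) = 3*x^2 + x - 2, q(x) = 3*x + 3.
<p,q> = -4

Expand the product: p(x)·q(x) = 9*x^3 + 12*x^2 - 3*x - 6.
∫_{-1}^{1} of each monomial x^k gives [2/(k+1) if k even, 0 if k odd]. Integrating term-by-term (or equivalently evaluating the antiderivative F(x) = 9*x^4/4 + 4*x^3 - 3*x^2/2 - 6*x at the endpoints):
  F(1) − F(−1) = -5/4 − (11/4) = -4.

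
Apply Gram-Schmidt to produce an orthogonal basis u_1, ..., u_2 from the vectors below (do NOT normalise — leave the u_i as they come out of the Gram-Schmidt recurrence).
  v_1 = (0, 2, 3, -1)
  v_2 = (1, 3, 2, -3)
Orthogonal basis:
  u_1 = (0, 2, 3, -1)
  u_2 = (1, 6/7, -17/14, -27/14)

Apply the Gram-Schmidt recurrence
  u_1 = v_1
  u_i = v_i − Σ_{j<i} ((v_i · u_j) / (u_j · u_j)) · u_j.

Step by step this gives:
  u_1 = (0, 2, 3, -1)
  u_2 = (1, 6/7, -17/14, -27/14)

Orthogonality check:
  u_2 · u_1 = 0 (should be 0)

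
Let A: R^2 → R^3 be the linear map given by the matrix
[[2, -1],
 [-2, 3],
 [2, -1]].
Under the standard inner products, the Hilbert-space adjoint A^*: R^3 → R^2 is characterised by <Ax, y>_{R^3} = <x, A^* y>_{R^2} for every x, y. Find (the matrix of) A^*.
A^* = A^T =
[[2, -2, 2],
 [-1, 3, -1]]

For real matrices with standard dot products, the defining identity <Ax, y> = <x, A^* y> gives (Ax)^T y = x^T (A^*) y, i.e. x^T A^T y = x^T (A^*) y. Since this holds for all x, y, we must have A^* = A^T. Therefore
A^* =
[[2, -2, 2],
 [-1, 3, -1]].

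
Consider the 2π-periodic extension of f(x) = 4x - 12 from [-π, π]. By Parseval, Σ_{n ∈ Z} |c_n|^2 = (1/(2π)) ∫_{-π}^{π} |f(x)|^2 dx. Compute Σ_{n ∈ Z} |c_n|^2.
Σ |c_n|^2 = 16π^2/3 + 144

Expand and integrate term by term over [-π, π]:
  ∫ (4x)^2 dx = 16·(2π^3/3); ∫ 2·4·(-12)·x dx = 0 (odd integrand); ∫ (-12)^2 dx = 144·2π.
So (1/(2π)) ∫_{-π}^{π} (4x - 12)^2 dx = 16π^2/3 + 144 = 16π^2/3 + 144.
Parseval ⇒ Σ |c_n|^2 = 16π^2/3 + 144.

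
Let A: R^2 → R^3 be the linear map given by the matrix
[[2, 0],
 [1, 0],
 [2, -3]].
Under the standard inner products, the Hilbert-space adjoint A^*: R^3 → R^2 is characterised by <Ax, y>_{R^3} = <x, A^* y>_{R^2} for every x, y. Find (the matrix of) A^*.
A^* = A^T =
[[2, 1, 2],
 [0, 0, -3]]

For real matrices with standard dot products, the defining identity <Ax, y> = <x, A^* y> gives (Ax)^T y = x^T (A^*) y, i.e. x^T A^T y = x^T (A^*) y. Since this holds for all x, y, we must have A^* = A^T. Therefore
A^* =
[[2, 1, 2],
 [0, 0, -3]].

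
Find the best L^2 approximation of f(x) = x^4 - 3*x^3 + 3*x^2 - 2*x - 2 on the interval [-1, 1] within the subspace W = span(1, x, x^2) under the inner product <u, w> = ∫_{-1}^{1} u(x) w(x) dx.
g(x) = 27*x^2/7 - 19*x/5 - 73/35

The best approximation g ∈ W is the orthogonal projection of f onto W. Writing g = a_0 + a_1 x + a_2 x^2, the coefficients solve the normal equations G · a = b where
  G_{ij} = <φ_i, φ_j> and b_i = <f, φ_i>, with φ_0 = 1, φ_1 = x, φ_2 = x^2.
G =
  [2, 0, 2/3]
  [0, 2/3, 0]
  [2/3, 0, 2/5],
b = (-8/5, -38/15, 16/105).
Solving gives a_0 = -73/35, a_1 = -19/5, a_2 = 27/7, so
  g(x) = 27*x^2/7 - 19*x/5 - 73/35.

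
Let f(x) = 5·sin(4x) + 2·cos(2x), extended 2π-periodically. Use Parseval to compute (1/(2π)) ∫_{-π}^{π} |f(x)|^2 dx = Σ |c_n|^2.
Σ |c_n|^2 = 29/2

Expand |f|^2 and use orthogonality of {sin(nx), cos(mx)} on [-π, π]:
  ∫_{-π}^{π} sin(nx)^2 dx = π, ∫ cos(mx)^2 dx = π, and cross terms integrate to 0.
So ∫_{-π}^{π} f(x)^2 dx = 5^2 · π + 2^2 · π = (25 + 4)π.
Divide by 2π: (25 + 4)/2 = 29/2.
By Parseval, this equals Σ |c_n|^2.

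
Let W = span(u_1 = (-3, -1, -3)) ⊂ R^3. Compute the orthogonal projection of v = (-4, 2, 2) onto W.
proj_W(v) = (-12/19, -4/19, -12/19)

Set up U = [u_1 | ... | u_1] ∈ R^(3×1). The projector onto W = col(U) is P = U (U^T U)^(-1) U^T.
Compute U^T U =
  [19],
and U^T v = (4).
Solve U^T U · c = U^T v for the coefficients: c = (4/19). The projection is proj_W(v) = U c.
Check: (v - proj_W(v)) · u_1 = 0  (should be 0).
Result: proj_W(v) = (-12/19, -4/19, -12/19).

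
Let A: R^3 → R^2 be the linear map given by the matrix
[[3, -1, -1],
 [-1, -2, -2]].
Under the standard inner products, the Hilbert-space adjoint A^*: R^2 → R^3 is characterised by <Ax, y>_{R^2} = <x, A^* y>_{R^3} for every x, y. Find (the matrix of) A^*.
A^* = A^T =
[[3, -1],
 [-1, -2],
 [-1, -2]]

For real matrices with standard dot products, the defining identity <Ax, y> = <x, A^* y> gives (Ax)^T y = x^T (A^*) y, i.e. x^T A^T y = x^T (A^*) y. Since this holds for all x, y, we must have A^* = A^T. Therefore
A^* =
[[3, -1],
 [-1, -2],
 [-1, -2]].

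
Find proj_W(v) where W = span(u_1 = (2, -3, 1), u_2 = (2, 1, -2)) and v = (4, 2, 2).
proj_W(v) = (52/25, -38/125, -134/125)

Set up U = [u_1 | ... | u_2] ∈ R^(3×2). The projector onto W = col(U) is P = U (U^T U)^(-1) U^T.
Compute U^T U =
  [14, -1]
  [-1, 9],
and U^T v = (4, 6).
Solve U^T U · c = U^T v for the coefficients: c = (42/125, 88/125). The projection is proj_W(v) = U c.
Check: (v - proj_W(v)) · u_1 = 0  (should be 0).
Check: (v - proj_W(v)) · u_2 = 0  (should be 0).
Result: proj_W(v) = (52/25, -38/125, -134/125).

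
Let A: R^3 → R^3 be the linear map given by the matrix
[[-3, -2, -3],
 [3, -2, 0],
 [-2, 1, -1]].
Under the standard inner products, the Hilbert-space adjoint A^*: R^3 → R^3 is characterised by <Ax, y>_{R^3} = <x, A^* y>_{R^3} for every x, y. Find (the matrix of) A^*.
A^* = A^T =
[[-3, 3, -2],
 [-2, -2, 1],
 [-3, 0, -1]]

For real matrices with standard dot products, the defining identity <Ax, y> = <x, A^* y> gives (Ax)^T y = x^T (A^*) y, i.e. x^T A^T y = x^T (A^*) y. Since this holds for all x, y, we must have A^* = A^T. Therefore
A^* =
[[-3, 3, -2],
 [-2, -2, 1],
 [-3, 0, -1]].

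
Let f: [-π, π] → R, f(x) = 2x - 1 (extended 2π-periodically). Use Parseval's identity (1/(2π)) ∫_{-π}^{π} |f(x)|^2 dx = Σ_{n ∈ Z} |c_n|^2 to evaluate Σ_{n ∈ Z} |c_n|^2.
Σ |c_n|^2 = 4π^2/3 + 1

Expand and integrate term by term over [-π, π]:
  ∫ (2x)^2 dx = 4·(2π^3/3); ∫ 2·2·(-1)·x dx = 0 (odd integrand); ∫ (-1)^2 dx = 1·2π.
So (1/(2π)) ∫_{-π}^{π} (2x - 1)^2 dx = 4π^2/3 + 1 = 4π^2/3 + 1.
Parseval ⇒ Σ |c_n|^2 = 4π^2/3 + 1.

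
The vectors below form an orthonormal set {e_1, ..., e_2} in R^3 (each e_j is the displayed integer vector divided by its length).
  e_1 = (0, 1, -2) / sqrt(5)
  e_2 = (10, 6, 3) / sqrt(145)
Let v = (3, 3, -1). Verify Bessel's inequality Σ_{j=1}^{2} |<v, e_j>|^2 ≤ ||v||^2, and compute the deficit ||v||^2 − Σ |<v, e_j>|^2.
Σ |<v, e_j>|^2 = 550/29; ||v||^2 = 19; deficit = 1/29

Write each e_j = u_j / sqrt(<u_j, u_j>) where u_j is the displayed integer vector. Then <v, e_j> = <v, u_j> / sqrt(<u_j, u_j>), so |<v, e_j>|^2 = <v, u_j>^2 / <u_j, u_j>.
Coefficients: <v, e_1> = 5/sqrt(5), <v, e_2> = 45/sqrt(145).
Square and sum: Σ |<v, e_j>|^2 = 550/29.
Compute ||v||^2 = v·v = 19.
Deficit = 19 − 550/29 = 1/29 ≥ 0, confirming Bessel's inequality. (The deficit equals ||v − Σ <v,e_j> e_j||^2, the squared distance from v to span{e_j}.)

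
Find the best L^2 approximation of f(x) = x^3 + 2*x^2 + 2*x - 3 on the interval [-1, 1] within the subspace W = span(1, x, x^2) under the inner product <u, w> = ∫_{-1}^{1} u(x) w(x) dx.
g(x) = 2*x^2 + 13*x/5 - 3

The best approximation g ∈ W is the orthogonal projection of f onto W. Writing g = a_0 + a_1 x + a_2 x^2, the coefficients solve the normal equations G · a = b where
  G_{ij} = <φ_i, φ_j> and b_i = <f, φ_i>, with φ_0 = 1, φ_1 = x, φ_2 = x^2.
G =
  [2, 0, 2/3]
  [0, 2/3, 0]
  [2/3, 0, 2/5],
b = (-14/3, 26/15, -6/5).
Solving gives a_0 = -3, a_1 = 13/5, a_2 = 2, so
  g(x) = 2*x^2 + 13*x/5 - 3.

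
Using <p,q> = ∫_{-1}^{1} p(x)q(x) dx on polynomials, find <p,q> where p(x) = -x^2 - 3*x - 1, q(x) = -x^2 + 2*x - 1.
<p,q> = -4/15

Expand the product: p(x)·q(x) = x^4 + x^3 - 4*x^2 + x + 1.
∫_{-1}^{1} of each monomial x^k gives [2/(k+1) if k even, 0 if k odd]. Integrating term-by-term (or equivalently evaluating the antiderivative F(x) = x^5/5 + x^4/4 - 4*x^3/3 + x^2/2 + x at the endpoints):
  F(1) − F(−1) = 37/60 − (53/60) = -4/15.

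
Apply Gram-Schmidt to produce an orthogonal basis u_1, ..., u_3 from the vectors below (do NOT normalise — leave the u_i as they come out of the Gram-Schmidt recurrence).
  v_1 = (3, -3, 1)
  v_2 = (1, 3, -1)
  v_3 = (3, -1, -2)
Orthogonal basis:
  u_1 = (3, -3, 1)
  u_2 = (40/19, 36/19, -12/19)
  u_3 = (0, -7/10, -21/10)

Apply the Gram-Schmidt recurrence
  u_1 = v_1
  u_i = v_i − Σ_{j<i} ((v_i · u_j) / (u_j · u_j)) · u_j.

Step by step this gives:
  u_1 = (3, -3, 1)
  u_2 = (40/19, 36/19, -12/19)
  u_3 = (0, -7/10, -21/10)

Orthogonality check:
  u_2 · u_1 = 0 (should be 0)
  u_3 · u_1 = 0 (should be 0)
  u_3 · u_2 = 0 (should be 0)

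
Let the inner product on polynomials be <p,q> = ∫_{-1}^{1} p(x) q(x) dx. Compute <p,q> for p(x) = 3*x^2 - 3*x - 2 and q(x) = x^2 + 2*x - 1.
<p,q> = -32/15

Expand the product: p(x)·q(x) = 3*x^4 + 3*x^3 - 11*x^2 - x + 2.
∫_{-1}^{1} of each monomial x^k gives [2/(k+1) if k even, 0 if k odd]. Integrating term-by-term (or equivalently evaluating the antiderivative F(x) = 3*x^5/5 + 3*x^4/4 - 11*x^3/3 - x^2/2 + 2*x at the endpoints):
  F(1) − F(−1) = -49/60 − (79/60) = -32/15.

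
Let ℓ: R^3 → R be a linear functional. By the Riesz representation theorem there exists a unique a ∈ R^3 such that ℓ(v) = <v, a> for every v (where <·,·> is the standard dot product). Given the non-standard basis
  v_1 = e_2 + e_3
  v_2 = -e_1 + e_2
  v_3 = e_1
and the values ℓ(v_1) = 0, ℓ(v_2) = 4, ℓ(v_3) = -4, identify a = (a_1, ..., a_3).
a = (-4, 0, 0)

Write a = (a_1, ..., a_3) in the standard basis. For each basis vector v_i, ℓ(v_i) = <v_i, a> is a linear equation in the a_j's. Collect the n equations into a matrix system V a = ℓ, where row i of V is v_i (expressed in the standard basis). Since V is invertible (lower-triangular with 1s on the diagonal, up to permutation), solve by back-substitution:
  V =
[[0, 1, 1],
 [-1, 1, 0],
 [1, 0, 0]]
  V a = (0, 4, -4)
Solving gives a = (-4, 0, 0).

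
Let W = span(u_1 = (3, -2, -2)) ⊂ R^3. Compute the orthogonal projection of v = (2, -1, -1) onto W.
proj_W(v) = (30/17, -20/17, -20/17)

Set up U = [u_1 | ... | u_1] ∈ R^(3×1). The projector onto W = col(U) is P = U (U^T U)^(-1) U^T.
Compute U^T U =
  [17],
and U^T v = (10).
Solve U^T U · c = U^T v for the coefficients: c = (10/17). The projection is proj_W(v) = U c.
Check: (v - proj_W(v)) · u_1 = 0  (should be 0).
Result: proj_W(v) = (30/17, -20/17, -20/17).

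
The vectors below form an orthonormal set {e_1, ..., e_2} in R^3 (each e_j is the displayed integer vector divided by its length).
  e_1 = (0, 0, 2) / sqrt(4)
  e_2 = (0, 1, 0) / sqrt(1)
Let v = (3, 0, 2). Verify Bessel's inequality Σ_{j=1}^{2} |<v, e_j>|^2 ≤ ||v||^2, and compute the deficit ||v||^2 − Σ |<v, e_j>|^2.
Σ |<v, e_j>|^2 = 4; ||v||^2 = 13; deficit = 9

Write each e_j = u_j / sqrt(<u_j, u_j>) where u_j is the displayed integer vector. Then <v, e_j> = <v, u_j> / sqrt(<u_j, u_j>), so |<v, e_j>|^2 = <v, u_j>^2 / <u_j, u_j>.
Coefficients: <v, e_1> = 4/sqrt(4), <v, e_2> = 0/sqrt(1).
Square and sum: Σ |<v, e_j>|^2 = 4.
Compute ||v||^2 = v·v = 13.
Deficit = 13 − 4 = 9 ≥ 0, confirming Bessel's inequality. (The deficit equals ||v − Σ <v,e_j> e_j||^2, the squared distance from v to span{e_j}.)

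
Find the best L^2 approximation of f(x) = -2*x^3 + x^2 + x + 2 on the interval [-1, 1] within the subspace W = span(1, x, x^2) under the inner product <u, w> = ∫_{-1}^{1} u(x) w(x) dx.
g(x) = x^2 - x/5 + 2

The best approximation g ∈ W is the orthogonal projection of f onto W. Writing g = a_0 + a_1 x + a_2 x^2, the coefficients solve the normal equations G · a = b where
  G_{ij} = <φ_i, φ_j> and b_i = <f, φ_i>, with φ_0 = 1, φ_1 = x, φ_2 = x^2.
G =
  [2, 0, 2/3]
  [0, 2/3, 0]
  [2/3, 0, 2/5],
b = (14/3, -2/15, 26/15).
Solving gives a_0 = 2, a_1 = -1/5, a_2 = 1, so
  g(x) = x^2 - x/5 + 2.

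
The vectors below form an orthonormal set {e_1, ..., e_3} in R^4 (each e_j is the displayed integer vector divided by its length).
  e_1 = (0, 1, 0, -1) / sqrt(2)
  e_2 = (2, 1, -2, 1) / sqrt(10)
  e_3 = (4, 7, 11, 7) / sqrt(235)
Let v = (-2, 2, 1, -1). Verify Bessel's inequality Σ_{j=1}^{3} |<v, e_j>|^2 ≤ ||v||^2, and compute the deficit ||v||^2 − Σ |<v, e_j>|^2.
Σ |<v, e_j>|^2 = 349/47; ||v||^2 = 10; deficit = 121/47

Write each e_j = u_j / sqrt(<u_j, u_j>) where u_j is the displayed integer vector. Then <v, e_j> = <v, u_j> / sqrt(<u_j, u_j>), so |<v, e_j>|^2 = <v, u_j>^2 / <u_j, u_j>.
Coefficients: <v, e_1> = 3/sqrt(2), <v, e_2> = -5/sqrt(10), <v, e_3> = 10/sqrt(235).
Square and sum: Σ |<v, e_j>|^2 = 349/47.
Compute ||v||^2 = v·v = 10.
Deficit = 10 − 349/47 = 121/47 ≥ 0, confirming Bessel's inequality. (The deficit equals ||v − Σ <v,e_j> e_j||^2, the squared distance from v to span{e_j}.)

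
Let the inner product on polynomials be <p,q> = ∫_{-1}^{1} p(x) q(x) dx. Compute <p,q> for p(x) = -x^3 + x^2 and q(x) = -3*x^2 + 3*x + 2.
<p,q> = -16/15

Expand the product: p(x)·q(x) = 3*x^5 - 6*x^4 + x^3 + 2*x^2.
∫_{-1}^{1} of each monomial x^k gives [2/(k+1) if k even, 0 if k odd]. Integrating term-by-term (or equivalently evaluating the antiderivative F(x) = x^6/2 - 6*x^5/5 + x^4/4 + 2*x^3/3 at the endpoints):
  F(1) − F(−1) = 13/60 − (77/60) = -16/15.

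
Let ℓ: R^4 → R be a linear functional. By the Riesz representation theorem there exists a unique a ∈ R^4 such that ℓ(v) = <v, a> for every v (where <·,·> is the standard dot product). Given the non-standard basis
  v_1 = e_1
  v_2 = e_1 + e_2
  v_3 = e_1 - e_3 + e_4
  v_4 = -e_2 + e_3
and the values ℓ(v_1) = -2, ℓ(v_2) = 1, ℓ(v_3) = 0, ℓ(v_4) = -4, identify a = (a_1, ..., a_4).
a = (-2, 3, -1, 1)

Write a = (a_1, ..., a_4) in the standard basis. For each basis vector v_i, ℓ(v_i) = <v_i, a> is a linear equation in the a_j's. Collect the n equations into a matrix system V a = ℓ, where row i of V is v_i (expressed in the standard basis). Since V is invertible (lower-triangular with 1s on the diagonal, up to permutation), solve by back-substitution:
  V =
[[1, 0, 0, 0],
 [1, 1, 0, 0],
 [1, 0, -1, 1],
 [0, -1, 1, 0]]
  V a = (-2, 1, 0, -4)
Solving gives a = (-2, 3, -1, 1).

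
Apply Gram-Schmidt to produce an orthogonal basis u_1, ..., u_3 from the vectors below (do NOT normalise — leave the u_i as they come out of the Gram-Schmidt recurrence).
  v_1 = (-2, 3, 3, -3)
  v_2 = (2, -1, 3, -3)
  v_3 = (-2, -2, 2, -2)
Orthogonal basis:
  u_1 = (-2, 3, 3, -3)
  u_2 = (84/31, -64/31, 60/31, -60/31)
  u_3 = (-84/37, -84/37, 14/37, -14/37)

Apply the Gram-Schmidt recurrence
  u_1 = v_1
  u_i = v_i − Σ_{j<i} ((v_i · u_j) / (u_j · u_j)) · u_j.

Step by step this gives:
  u_1 = (-2, 3, 3, -3)
  u_2 = (84/31, -64/31, 60/31, -60/31)
  u_3 = (-84/37, -84/37, 14/37, -14/37)

Orthogonality check:
  u_2 · u_1 = 0 (should be 0)
  u_3 · u_1 = 0 (should be 0)
  u_3 · u_2 = 0 (should be 0)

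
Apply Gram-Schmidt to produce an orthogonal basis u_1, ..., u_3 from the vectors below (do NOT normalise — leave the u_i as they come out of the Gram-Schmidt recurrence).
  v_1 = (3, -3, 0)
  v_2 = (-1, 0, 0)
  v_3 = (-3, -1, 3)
Orthogonal basis:
  u_1 = (3, -3, 0)
  u_2 = (-1/2, -1/2, 0)
  u_3 = (0, 0, 3)

Apply the Gram-Schmidt recurrence
  u_1 = v_1
  u_i = v_i − Σ_{j<i} ((v_i · u_j) / (u_j · u_j)) · u_j.

Step by step this gives:
  u_1 = (3, -3, 0)
  u_2 = (-1/2, -1/2, 0)
  u_3 = (0, 0, 3)

Orthogonality check:
  u_2 · u_1 = 0 (should be 0)
  u_3 · u_1 = 0 (should be 0)
  u_3 · u_2 = 0 (should be 0)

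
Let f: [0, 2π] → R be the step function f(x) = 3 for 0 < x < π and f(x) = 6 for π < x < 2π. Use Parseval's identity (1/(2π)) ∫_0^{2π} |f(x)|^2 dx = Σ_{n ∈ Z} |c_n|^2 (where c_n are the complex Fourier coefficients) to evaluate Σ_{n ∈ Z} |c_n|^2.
Σ |c_n|^2 = 45/2

Parseval equates the L^2 energy of f (normalised by 1/(2π)) with the ℓ^2 sum of its Fourier coefficients: (1/(2π)) ∫_0^{2π} |f|^2 = Σ |c_n|^2.
Compute the left side: (1/(2π)) [∫_0^π 3^2 dx + ∫_π^{2π} 6^2 dx] = (1/(2π)) · (9π + 36π) = (9 + 36)/2 = 45/2.
So Σ_{n ∈ Z} |c_n|^2 = 45/2.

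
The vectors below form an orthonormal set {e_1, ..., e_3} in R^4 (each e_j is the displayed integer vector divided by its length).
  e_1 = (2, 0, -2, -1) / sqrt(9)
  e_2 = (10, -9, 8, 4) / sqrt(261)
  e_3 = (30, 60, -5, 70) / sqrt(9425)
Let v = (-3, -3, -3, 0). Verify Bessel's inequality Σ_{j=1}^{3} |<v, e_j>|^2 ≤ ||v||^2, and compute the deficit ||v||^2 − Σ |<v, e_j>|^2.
Σ |<v, e_j>|^2 = 126/13; ||v||^2 = 27; deficit = 225/13

Write each e_j = u_j / sqrt(<u_j, u_j>) where u_j is the displayed integer vector. Then <v, e_j> = <v, u_j> / sqrt(<u_j, u_j>), so |<v, e_j>|^2 = <v, u_j>^2 / <u_j, u_j>.
Coefficients: <v, e_1> = 0/sqrt(9), <v, e_2> = -27/sqrt(261), <v, e_3> = -255/sqrt(9425).
Square and sum: Σ |<v, e_j>|^2 = 126/13.
Compute ||v||^2 = v·v = 27.
Deficit = 27 − 126/13 = 225/13 ≥ 0, confirming Bessel's inequality. (The deficit equals ||v − Σ <v,e_j> e_j||^2, the squared distance from v to span{e_j}.)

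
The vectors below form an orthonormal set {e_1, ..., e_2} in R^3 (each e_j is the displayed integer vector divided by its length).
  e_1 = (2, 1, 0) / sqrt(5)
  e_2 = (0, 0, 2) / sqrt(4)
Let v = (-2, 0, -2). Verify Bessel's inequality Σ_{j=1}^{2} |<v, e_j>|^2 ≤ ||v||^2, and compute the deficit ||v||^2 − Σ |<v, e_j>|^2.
Σ |<v, e_j>|^2 = 36/5; ||v||^2 = 8; deficit = 4/5

Write each e_j = u_j / sqrt(<u_j, u_j>) where u_j is the displayed integer vector. Then <v, e_j> = <v, u_j> / sqrt(<u_j, u_j>), so |<v, e_j>|^2 = <v, u_j>^2 / <u_j, u_j>.
Coefficients: <v, e_1> = -4/sqrt(5), <v, e_2> = -4/sqrt(4).
Square and sum: Σ |<v, e_j>|^2 = 36/5.
Compute ||v||^2 = v·v = 8.
Deficit = 8 − 36/5 = 4/5 ≥ 0, confirming Bessel's inequality. (The deficit equals ||v − Σ <v,e_j> e_j||^2, the squared distance from v to span{e_j}.)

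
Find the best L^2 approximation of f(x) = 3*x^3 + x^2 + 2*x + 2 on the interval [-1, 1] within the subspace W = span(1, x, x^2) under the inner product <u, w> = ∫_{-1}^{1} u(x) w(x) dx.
g(x) = x^2 + 19*x/5 + 2

The best approximation g ∈ W is the orthogonal projection of f onto W. Writing g = a_0 + a_1 x + a_2 x^2, the coefficients solve the normal equations G · a = b where
  G_{ij} = <φ_i, φ_j> and b_i = <f, φ_i>, with φ_0 = 1, φ_1 = x, φ_2 = x^2.
G =
  [2, 0, 2/3]
  [0, 2/3, 0]
  [2/3, 0, 2/5],
b = (14/3, 38/15, 26/15).
Solving gives a_0 = 2, a_1 = 19/5, a_2 = 1, so
  g(x) = x^2 + 19*x/5 + 2.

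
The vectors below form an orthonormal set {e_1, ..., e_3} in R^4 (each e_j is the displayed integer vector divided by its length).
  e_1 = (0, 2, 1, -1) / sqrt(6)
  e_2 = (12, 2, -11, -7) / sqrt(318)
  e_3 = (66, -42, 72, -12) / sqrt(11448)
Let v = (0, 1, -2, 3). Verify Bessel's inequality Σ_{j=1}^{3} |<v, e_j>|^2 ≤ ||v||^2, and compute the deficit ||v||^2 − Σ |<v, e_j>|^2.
Σ |<v, e_j>|^2 = 35/6; ||v||^2 = 14; deficit = 49/6

Write each e_j = u_j / sqrt(<u_j, u_j>) where u_j is the displayed integer vector. Then <v, e_j> = <v, u_j> / sqrt(<u_j, u_j>), so |<v, e_j>|^2 = <v, u_j>^2 / <u_j, u_j>.
Coefficients: <v, e_1> = -3/sqrt(6), <v, e_2> = 3/sqrt(318), <v, e_3> = -222/sqrt(11448).
Square and sum: Σ |<v, e_j>|^2 = 35/6.
Compute ||v||^2 = v·v = 14.
Deficit = 14 − 35/6 = 49/6 ≥ 0, confirming Bessel's inequality. (The deficit equals ||v − Σ <v,e_j> e_j||^2, the squared distance from v to span{e_j}.)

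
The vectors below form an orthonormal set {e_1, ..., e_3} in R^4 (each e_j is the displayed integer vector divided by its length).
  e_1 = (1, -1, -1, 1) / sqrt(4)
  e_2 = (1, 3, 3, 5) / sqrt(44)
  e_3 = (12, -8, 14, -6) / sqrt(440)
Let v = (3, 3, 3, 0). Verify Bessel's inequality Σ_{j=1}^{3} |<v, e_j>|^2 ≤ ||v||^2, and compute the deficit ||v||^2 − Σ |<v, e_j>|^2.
Σ |<v, e_j>|^2 = 189/10; ||v||^2 = 27; deficit = 81/10

Write each e_j = u_j / sqrt(<u_j, u_j>) where u_j is the displayed integer vector. Then <v, e_j> = <v, u_j> / sqrt(<u_j, u_j>), so |<v, e_j>|^2 = <v, u_j>^2 / <u_j, u_j>.
Coefficients: <v, e_1> = -3/sqrt(4), <v, e_2> = 21/sqrt(44), <v, e_3> = 54/sqrt(440).
Square and sum: Σ |<v, e_j>|^2 = 189/10.
Compute ||v||^2 = v·v = 27.
Deficit = 27 − 189/10 = 81/10 ≥ 0, confirming Bessel's inequality. (The deficit equals ||v − Σ <v,e_j> e_j||^2, the squared distance from v to span{e_j}.)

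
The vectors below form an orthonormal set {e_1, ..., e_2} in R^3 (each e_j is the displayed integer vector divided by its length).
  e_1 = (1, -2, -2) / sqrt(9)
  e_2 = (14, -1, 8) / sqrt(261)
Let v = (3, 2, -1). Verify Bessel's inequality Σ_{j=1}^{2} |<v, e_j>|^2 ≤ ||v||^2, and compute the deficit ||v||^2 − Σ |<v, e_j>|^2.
Σ |<v, e_j>|^2 = 117/29; ||v||^2 = 14; deficit = 289/29

Write each e_j = u_j / sqrt(<u_j, u_j>) where u_j is the displayed integer vector. Then <v, e_j> = <v, u_j> / sqrt(<u_j, u_j>), so |<v, e_j>|^2 = <v, u_j>^2 / <u_j, u_j>.
Coefficients: <v, e_1> = 1/sqrt(9), <v, e_2> = 32/sqrt(261).
Square and sum: Σ |<v, e_j>|^2 = 117/29.
Compute ||v||^2 = v·v = 14.
Deficit = 14 − 117/29 = 289/29 ≥ 0, confirming Bessel's inequality. (The deficit equals ||v − Σ <v,e_j> e_j||^2, the squared distance from v to span{e_j}.)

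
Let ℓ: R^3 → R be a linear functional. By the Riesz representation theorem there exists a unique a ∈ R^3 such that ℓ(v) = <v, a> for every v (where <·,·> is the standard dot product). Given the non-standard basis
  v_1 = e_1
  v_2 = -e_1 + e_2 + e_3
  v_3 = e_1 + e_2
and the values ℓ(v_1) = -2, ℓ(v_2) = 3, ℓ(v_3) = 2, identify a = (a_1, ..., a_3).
a = (-2, 4, -3)

Write a = (a_1, ..., a_3) in the standard basis. For each basis vector v_i, ℓ(v_i) = <v_i, a> is a linear equation in the a_j's. Collect the n equations into a matrix system V a = ℓ, where row i of V is v_i (expressed in the standard basis). Since V is invertible (lower-triangular with 1s on the diagonal, up to permutation), solve by back-substitution:
  V =
[[1, 0, 0],
 [-1, 1, 1],
 [1, 1, 0]]
  V a = (-2, 3, 2)
Solving gives a = (-2, 4, -3).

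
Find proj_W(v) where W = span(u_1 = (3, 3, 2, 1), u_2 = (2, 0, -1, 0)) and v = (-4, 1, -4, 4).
proj_W(v) = (-227/99, -49/33, -58/99, -49/99)

Set up U = [u_1 | ... | u_2] ∈ R^(4×2). The projector onto W = col(U) is P = U (U^T U)^(-1) U^T.
Compute U^T U =
  [23, 4]
  [4, 5],
and U^T v = (-13, -4).
Solve U^T U · c = U^T v for the coefficients: c = (-49/99, -40/99). The projection is proj_W(v) = U c.
Check: (v - proj_W(v)) · u_1 = 0  (should be 0).
Check: (v - proj_W(v)) · u_2 = 0  (should be 0).
Result: proj_W(v) = (-227/99, -49/33, -58/99, -49/99).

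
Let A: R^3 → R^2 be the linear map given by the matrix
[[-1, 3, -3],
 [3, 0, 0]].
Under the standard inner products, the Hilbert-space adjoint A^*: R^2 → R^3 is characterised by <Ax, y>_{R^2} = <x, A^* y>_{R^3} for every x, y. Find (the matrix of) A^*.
A^* = A^T =
[[-1, 3],
 [3, 0],
 [-3, 0]]

For real matrices with standard dot products, the defining identity <Ax, y> = <x, A^* y> gives (Ax)^T y = x^T (A^*) y, i.e. x^T A^T y = x^T (A^*) y. Since this holds for all x, y, we must have A^* = A^T. Therefore
A^* =
[[-1, 3],
 [3, 0],
 [-3, 0]].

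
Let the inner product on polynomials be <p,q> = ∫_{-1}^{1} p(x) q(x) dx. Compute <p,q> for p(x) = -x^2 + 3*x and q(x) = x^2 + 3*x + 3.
<p,q> = 18/5

Expand the product: p(x)·q(x) = -x^4 + 6*x^2 + 9*x.
∫_{-1}^{1} of each monomial x^k gives [2/(k+1) if k even, 0 if k odd]. Integrating term-by-term (or equivalently evaluating the antiderivative F(x) = -x^5/5 + 2*x^3 + 9*x^2/2 at the endpoints):
  F(1) − F(−1) = 63/10 − (27/10) = 18/5.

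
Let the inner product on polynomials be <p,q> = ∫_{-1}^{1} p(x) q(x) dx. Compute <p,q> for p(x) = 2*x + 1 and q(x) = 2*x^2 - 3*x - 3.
<p,q> = -26/3

Expand the product: p(x)·q(x) = 4*x^3 - 4*x^2 - 9*x - 3.
∫_{-1}^{1} of each monomial x^k gives [2/(k+1) if k even, 0 if k odd]. Integrating term-by-term (or equivalently evaluating the antiderivative F(x) = x^4 - 4*x^3/3 - 9*x^2/2 - 3*x at the endpoints):
  F(1) − F(−1) = -47/6 − (5/6) = -26/3.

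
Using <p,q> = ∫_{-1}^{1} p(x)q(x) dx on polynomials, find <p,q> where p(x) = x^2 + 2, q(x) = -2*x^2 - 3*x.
<p,q> = -52/15

Expand the product: p(x)·q(x) = -2*x^4 - 3*x^3 - 4*x^2 - 6*x.
∫_{-1}^{1} of each monomial x^k gives [2/(k+1) if k even, 0 if k odd]. Integrating term-by-term (or equivalently evaluating the antiderivative F(x) = -2*x^5/5 - 3*x^4/4 - 4*x^3/3 - 3*x^2 at the endpoints):
  F(1) − F(−1) = -329/60 − (-121/60) = -52/15.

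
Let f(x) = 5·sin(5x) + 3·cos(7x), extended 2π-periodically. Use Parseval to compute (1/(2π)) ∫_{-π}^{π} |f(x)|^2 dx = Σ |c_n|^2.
Σ |c_n|^2 = 17

Expand |f|^2 and use orthogonality of {sin(nx), cos(mx)} on [-π, π]:
  ∫_{-π}^{π} sin(nx)^2 dx = π, ∫ cos(mx)^2 dx = π, and cross terms integrate to 0.
So ∫_{-π}^{π} f(x)^2 dx = 5^2 · π + 3^2 · π = (25 + 9)π.
Divide by 2π: (25 + 9)/2 = 17.
By Parseval, this equals Σ |c_n|^2.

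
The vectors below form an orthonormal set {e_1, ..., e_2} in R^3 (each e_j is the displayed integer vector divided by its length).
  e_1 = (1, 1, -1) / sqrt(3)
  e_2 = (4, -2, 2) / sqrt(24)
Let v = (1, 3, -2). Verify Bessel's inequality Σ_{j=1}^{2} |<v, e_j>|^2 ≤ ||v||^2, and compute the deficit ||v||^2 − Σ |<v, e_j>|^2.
Σ |<v, e_j>|^2 = 27/2; ||v||^2 = 14; deficit = 1/2

Write each e_j = u_j / sqrt(<u_j, u_j>) where u_j is the displayed integer vector. Then <v, e_j> = <v, u_j> / sqrt(<u_j, u_j>), so |<v, e_j>|^2 = <v, u_j>^2 / <u_j, u_j>.
Coefficients: <v, e_1> = 6/sqrt(3), <v, e_2> = -6/sqrt(24).
Square and sum: Σ |<v, e_j>|^2 = 27/2.
Compute ||v||^2 = v·v = 14.
Deficit = 14 − 27/2 = 1/2 ≥ 0, confirming Bessel's inequality. (The deficit equals ||v − Σ <v,e_j> e_j||^2, the squared distance from v to span{e_j}.)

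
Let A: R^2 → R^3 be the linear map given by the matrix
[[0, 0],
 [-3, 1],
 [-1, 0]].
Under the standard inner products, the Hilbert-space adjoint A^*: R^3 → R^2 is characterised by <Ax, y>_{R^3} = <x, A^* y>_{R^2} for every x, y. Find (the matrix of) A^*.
A^* = A^T =
[[0, -3, -1],
 [0, 1, 0]]

For real matrices with standard dot products, the defining identity <Ax, y> = <x, A^* y> gives (Ax)^T y = x^T (A^*) y, i.e. x^T A^T y = x^T (A^*) y. Since this holds for all x, y, we must have A^* = A^T. Therefore
A^* =
[[0, -3, -1],
 [0, 1, 0]].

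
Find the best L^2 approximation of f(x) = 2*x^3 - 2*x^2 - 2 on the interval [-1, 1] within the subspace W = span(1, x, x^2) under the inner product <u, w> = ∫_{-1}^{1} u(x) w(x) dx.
g(x) = -2*x^2 + 6*x/5 - 2

The best approximation g ∈ W is the orthogonal projection of f onto W. Writing g = a_0 + a_1 x + a_2 x^2, the coefficients solve the normal equations G · a = b where
  G_{ij} = <φ_i, φ_j> and b_i = <f, φ_i>, with φ_0 = 1, φ_1 = x, φ_2 = x^2.
G =
  [2, 0, 2/3]
  [0, 2/3, 0]
  [2/3, 0, 2/5],
b = (-16/3, 4/5, -32/15).
Solving gives a_0 = -2, a_1 = 6/5, a_2 = -2, so
  g(x) = -2*x^2 + 6*x/5 - 2.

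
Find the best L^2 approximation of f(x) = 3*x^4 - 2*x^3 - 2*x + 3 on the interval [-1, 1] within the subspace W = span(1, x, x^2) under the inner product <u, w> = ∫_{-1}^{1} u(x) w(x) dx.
g(x) = 18*x^2/7 - 16*x/5 + 96/35

The best approximation g ∈ W is the orthogonal projection of f onto W. Writing g = a_0 + a_1 x + a_2 x^2, the coefficients solve the normal equations G · a = b where
  G_{ij} = <φ_i, φ_j> and b_i = <f, φ_i>, with φ_0 = 1, φ_1 = x, φ_2 = x^2.
G =
  [2, 0, 2/3]
  [0, 2/3, 0]
  [2/3, 0, 2/5],
b = (36/5, -32/15, 20/7).
Solving gives a_0 = 96/35, a_1 = -16/5, a_2 = 18/7, so
  g(x) = 18*x^2/7 - 16*x/5 + 96/35.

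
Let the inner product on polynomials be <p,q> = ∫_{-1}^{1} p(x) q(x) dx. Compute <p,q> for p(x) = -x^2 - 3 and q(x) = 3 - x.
<p,q> = -20

Expand the product: p(x)·q(x) = x^3 - 3*x^2 + 3*x - 9.
∫_{-1}^{1} of each monomial x^k gives [2/(k+1) if k even, 0 if k odd]. Integrating term-by-term (or equivalently evaluating the antiderivative F(x) = x^4/4 - x^3 + 3*x^2/2 - 9*x at the endpoints):
  F(1) − F(−1) = -33/4 − (47/4) = -20.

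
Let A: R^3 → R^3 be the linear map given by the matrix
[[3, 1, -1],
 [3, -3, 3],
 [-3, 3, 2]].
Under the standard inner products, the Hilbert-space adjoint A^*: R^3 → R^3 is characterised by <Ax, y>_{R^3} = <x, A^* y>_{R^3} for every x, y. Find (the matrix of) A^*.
A^* = A^T =
[[3, 3, -3],
 [1, -3, 3],
 [-1, 3, 2]]

For real matrices with standard dot products, the defining identity <Ax, y> = <x, A^* y> gives (Ax)^T y = x^T (A^*) y, i.e. x^T A^T y = x^T (A^*) y. Since this holds for all x, y, we must have A^* = A^T. Therefore
A^* =
[[3, 3, -3],
 [1, -3, 3],
 [-1, 3, 2]].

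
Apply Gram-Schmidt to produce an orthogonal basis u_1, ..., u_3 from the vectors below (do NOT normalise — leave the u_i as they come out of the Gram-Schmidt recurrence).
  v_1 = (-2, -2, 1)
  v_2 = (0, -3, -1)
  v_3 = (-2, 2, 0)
Orthogonal basis:
  u_1 = (-2, -2, 1)
  u_2 = (10/9, -17/9, -14/9)
  u_3 = (-14/13, 28/65, -84/65)

Apply the Gram-Schmidt recurrence
  u_1 = v_1
  u_i = v_i − Σ_{j<i} ((v_i · u_j) / (u_j · u_j)) · u_j.

Step by step this gives:
  u_1 = (-2, -2, 1)
  u_2 = (10/9, -17/9, -14/9)
  u_3 = (-14/13, 28/65, -84/65)

Orthogonality check:
  u_2 · u_1 = 0 (should be 0)
  u_3 · u_1 = 0 (should be 0)
  u_3 · u_2 = 0 (should be 0)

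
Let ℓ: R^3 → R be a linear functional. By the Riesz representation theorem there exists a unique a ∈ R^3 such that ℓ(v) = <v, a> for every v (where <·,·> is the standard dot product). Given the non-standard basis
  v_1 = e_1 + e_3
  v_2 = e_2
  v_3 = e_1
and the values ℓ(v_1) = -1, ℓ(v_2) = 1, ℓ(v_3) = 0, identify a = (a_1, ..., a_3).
a = (0, 1, -1)

Write a = (a_1, ..., a_3) in the standard basis. For each basis vector v_i, ℓ(v_i) = <v_i, a> is a linear equation in the a_j's. Collect the n equations into a matrix system V a = ℓ, where row i of V is v_i (expressed in the standard basis). Since V is invertible (lower-triangular with 1s on the diagonal, up to permutation), solve by back-substitution:
  V =
[[1, 0, 1],
 [0, 1, 0],
 [1, 0, 0]]
  V a = (-1, 1, 0)
Solving gives a = (0, 1, -1).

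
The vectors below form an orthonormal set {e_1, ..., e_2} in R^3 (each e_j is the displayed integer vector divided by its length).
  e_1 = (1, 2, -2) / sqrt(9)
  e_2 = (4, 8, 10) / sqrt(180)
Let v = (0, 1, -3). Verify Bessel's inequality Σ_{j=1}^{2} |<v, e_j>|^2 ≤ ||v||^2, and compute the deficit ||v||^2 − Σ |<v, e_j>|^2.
Σ |<v, e_j>|^2 = 49/5; ||v||^2 = 10; deficit = 1/5

Write each e_j = u_j / sqrt(<u_j, u_j>) where u_j is the displayed integer vector. Then <v, e_j> = <v, u_j> / sqrt(<u_j, u_j>), so |<v, e_j>|^2 = <v, u_j>^2 / <u_j, u_j>.
Coefficients: <v, e_1> = 8/sqrt(9), <v, e_2> = -22/sqrt(180).
Square and sum: Σ |<v, e_j>|^2 = 49/5.
Compute ||v||^2 = v·v = 10.
Deficit = 10 − 49/5 = 1/5 ≥ 0, confirming Bessel's inequality. (The deficit equals ||v − Σ <v,e_j> e_j||^2, the squared distance from v to span{e_j}.)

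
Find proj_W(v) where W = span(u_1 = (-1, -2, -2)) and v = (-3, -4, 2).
proj_W(v) = (-7/9, -14/9, -14/9)

Set up U = [u_1 | ... | u_1] ∈ R^(3×1). The projector onto W = col(U) is P = U (U^T U)^(-1) U^T.
Compute U^T U =
  [9],
and U^T v = (7).
Solve U^T U · c = U^T v for the coefficients: c = (7/9). The projection is proj_W(v) = U c.
Check: (v - proj_W(v)) · u_1 = 0  (should be 0).
Result: proj_W(v) = (-7/9, -14/9, -14/9).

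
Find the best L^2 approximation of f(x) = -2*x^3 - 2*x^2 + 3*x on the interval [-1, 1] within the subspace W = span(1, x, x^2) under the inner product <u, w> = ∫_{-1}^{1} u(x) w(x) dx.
g(x) = -2*x^2 + 9*x/5

The best approximation g ∈ W is the orthogonal projection of f onto W. Writing g = a_0 + a_1 x + a_2 x^2, the coefficients solve the normal equations G · a = b where
  G_{ij} = <φ_i, φ_j> and b_i = <f, φ_i>, with φ_0 = 1, φ_1 = x, φ_2 = x^2.
G =
  [2, 0, 2/3]
  [0, 2/3, 0]
  [2/3, 0, 2/5],
b = (-4/3, 6/5, -4/5).
Solving gives a_0 = 0, a_1 = 9/5, a_2 = -2, so
  g(x) = -2*x^2 + 9*x/5.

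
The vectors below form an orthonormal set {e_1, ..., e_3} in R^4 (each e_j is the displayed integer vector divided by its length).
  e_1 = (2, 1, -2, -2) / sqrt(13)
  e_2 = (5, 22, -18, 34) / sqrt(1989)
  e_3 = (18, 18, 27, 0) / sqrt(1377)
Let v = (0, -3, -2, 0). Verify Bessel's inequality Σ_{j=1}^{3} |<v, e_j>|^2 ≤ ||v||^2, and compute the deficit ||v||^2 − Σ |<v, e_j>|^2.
Σ |<v, e_j>|^2 = 9; ||v||^2 = 13; deficit = 4

Write each e_j = u_j / sqrt(<u_j, u_j>) where u_j is the displayed integer vector. Then <v, e_j> = <v, u_j> / sqrt(<u_j, u_j>), so |<v, e_j>|^2 = <v, u_j>^2 / <u_j, u_j>.
Coefficients: <v, e_1> = 1/sqrt(13), <v, e_2> = -30/sqrt(1989), <v, e_3> = -108/sqrt(1377).
Square and sum: Σ |<v, e_j>|^2 = 9.
Compute ||v||^2 = v·v = 13.
Deficit = 13 − 9 = 4 ≥ 0, confirming Bessel's inequality. (The deficit equals ||v − Σ <v,e_j> e_j||^2, the squared distance from v to span{e_j}.)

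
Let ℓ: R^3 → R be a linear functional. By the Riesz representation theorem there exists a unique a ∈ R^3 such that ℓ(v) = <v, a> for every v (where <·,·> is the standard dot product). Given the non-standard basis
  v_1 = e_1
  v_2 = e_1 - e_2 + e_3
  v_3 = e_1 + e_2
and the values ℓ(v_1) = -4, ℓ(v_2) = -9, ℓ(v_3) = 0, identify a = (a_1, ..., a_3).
a = (-4, 4, -1)

Write a = (a_1, ..., a_3) in the standard basis. For each basis vector v_i, ℓ(v_i) = <v_i, a> is a linear equation in the a_j's. Collect the n equations into a matrix system V a = ℓ, where row i of V is v_i (expressed in the standard basis). Since V is invertible (lower-triangular with 1s on the diagonal, up to permutation), solve by back-substitution:
  V =
[[1, 0, 0],
 [1, -1, 1],
 [1, 1, 0]]
  V a = (-4, -9, 0)
Solving gives a = (-4, 4, -1).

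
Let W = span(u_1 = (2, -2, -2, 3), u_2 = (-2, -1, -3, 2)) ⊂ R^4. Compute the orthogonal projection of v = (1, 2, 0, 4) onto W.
proj_W(v) = (156/139, -132/139, -116/139, 194/139)

Set up U = [u_1 | ... | u_2] ∈ R^(4×2). The projector onto W = col(U) is P = U (U^T U)^(-1) U^T.
Compute U^T U =
  [21, 10]
  [10, 18],
and U^T v = (10, 4).
Solve U^T U · c = U^T v for the coefficients: c = (70/139, -8/139). The projection is proj_W(v) = U c.
Check: (v - proj_W(v)) · u_1 = 0  (should be 0).
Check: (v - proj_W(v)) · u_2 = 0  (should be 0).
Result: proj_W(v) = (156/139, -132/139, -116/139, 194/139).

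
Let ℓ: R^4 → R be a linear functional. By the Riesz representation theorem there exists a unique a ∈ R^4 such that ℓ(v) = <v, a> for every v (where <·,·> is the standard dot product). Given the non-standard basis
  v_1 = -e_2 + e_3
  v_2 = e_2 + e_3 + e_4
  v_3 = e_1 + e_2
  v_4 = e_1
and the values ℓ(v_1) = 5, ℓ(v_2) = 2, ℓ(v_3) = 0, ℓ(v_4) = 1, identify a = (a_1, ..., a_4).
a = (1, -1, 4, -1)

Write a = (a_1, ..., a_4) in the standard basis. For each basis vector v_i, ℓ(v_i) = <v_i, a> is a linear equation in the a_j's. Collect the n equations into a matrix system V a = ℓ, where row i of V is v_i (expressed in the standard basis). Since V is invertible (lower-triangular with 1s on the diagonal, up to permutation), solve by back-substitution:
  V =
[[0, -1, 1, 0],
 [0, 1, 1, 1],
 [1, 1, 0, 0],
 [1, 0, 0, 0]]
  V a = (5, 2, 0, 1)
Solving gives a = (1, -1, 4, -1).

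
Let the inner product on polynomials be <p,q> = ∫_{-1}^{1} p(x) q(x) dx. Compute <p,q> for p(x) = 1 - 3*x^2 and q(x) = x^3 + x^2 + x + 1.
<p,q> = -8/15

Expand the product: p(x)·q(x) = -3*x^5 - 3*x^4 - 2*x^3 - 2*x^2 + x + 1.
∫_{-1}^{1} of each monomial x^k gives [2/(k+1) if k even, 0 if k odd]. Integrating term-by-term (or equivalently evaluating the antiderivative F(x) = -x^6/2 - 3*x^5/5 - x^4/2 - 2*x^3/3 + x^2/2 + x at the endpoints):
  F(1) − F(−1) = -23/30 − (-7/30) = -8/15.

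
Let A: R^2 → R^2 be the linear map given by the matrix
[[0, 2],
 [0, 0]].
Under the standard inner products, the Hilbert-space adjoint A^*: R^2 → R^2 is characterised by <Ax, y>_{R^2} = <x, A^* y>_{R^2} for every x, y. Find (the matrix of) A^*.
A^* = A^T =
[[0, 0],
 [2, 0]]

For real matrices with standard dot products, the defining identity <Ax, y> = <x, A^* y> gives (Ax)^T y = x^T (A^*) y, i.e. x^T A^T y = x^T (A^*) y. Since this holds for all x, y, we must have A^* = A^T. Therefore
A^* =
[[0, 0],
 [2, 0]].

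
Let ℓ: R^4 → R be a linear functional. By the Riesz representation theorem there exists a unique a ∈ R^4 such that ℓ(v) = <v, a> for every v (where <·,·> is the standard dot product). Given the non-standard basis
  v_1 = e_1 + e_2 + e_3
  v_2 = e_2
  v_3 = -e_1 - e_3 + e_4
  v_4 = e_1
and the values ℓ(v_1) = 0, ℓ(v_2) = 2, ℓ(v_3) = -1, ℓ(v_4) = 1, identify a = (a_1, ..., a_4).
a = (1, 2, -3, -3)

Write a = (a_1, ..., a_4) in the standard basis. For each basis vector v_i, ℓ(v_i) = <v_i, a> is a linear equation in the a_j's. Collect the n equations into a matrix system V a = ℓ, where row i of V is v_i (expressed in the standard basis). Since V is invertible (lower-triangular with 1s on the diagonal, up to permutation), solve by back-substitution:
  V =
[[1, 1, 1, 0],
 [0, 1, 0, 0],
 [-1, 0, -1, 1],
 [1, 0, 0, 0]]
  V a = (0, 2, -1, 1)
Solving gives a = (1, 2, -3, -3).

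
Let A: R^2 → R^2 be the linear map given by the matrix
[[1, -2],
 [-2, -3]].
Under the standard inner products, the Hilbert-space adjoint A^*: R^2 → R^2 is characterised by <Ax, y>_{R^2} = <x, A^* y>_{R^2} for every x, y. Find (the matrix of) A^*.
A^* = A^T =
[[1, -2],
 [-2, -3]]

For real matrices with standard dot products, the defining identity <Ax, y> = <x, A^* y> gives (Ax)^T y = x^T (A^*) y, i.e. x^T A^T y = x^T (A^*) y. Since this holds for all x, y, we must have A^* = A^T. Therefore
A^* =
[[1, -2],
 [-2, -3]].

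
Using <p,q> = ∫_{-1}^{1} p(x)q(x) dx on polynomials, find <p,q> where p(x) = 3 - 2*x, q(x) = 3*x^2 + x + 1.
<p,q> = 32/3

Expand the product: p(x)·q(x) = -6*x^3 + 7*x^2 + x + 3.
∫_{-1}^{1} of each monomial x^k gives [2/(k+1) if k even, 0 if k odd]. Integrating term-by-term (or equivalently evaluating the antiderivative F(x) = -3*x^4/2 + 7*x^3/3 + x^2/2 + 3*x at the endpoints):
  F(1) − F(−1) = 13/3 − (-19/3) = 32/3.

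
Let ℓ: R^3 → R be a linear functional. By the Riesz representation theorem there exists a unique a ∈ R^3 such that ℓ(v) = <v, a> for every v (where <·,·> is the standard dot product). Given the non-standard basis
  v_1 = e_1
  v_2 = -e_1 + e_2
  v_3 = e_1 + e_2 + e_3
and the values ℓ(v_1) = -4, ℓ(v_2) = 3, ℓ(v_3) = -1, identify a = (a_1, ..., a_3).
a = (-4, -1, 4)

Write a = (a_1, ..., a_3) in the standard basis. For each basis vector v_i, ℓ(v_i) = <v_i, a> is a linear equation in the a_j's. Collect the n equations into a matrix system V a = ℓ, where row i of V is v_i (expressed in the standard basis). Since V is invertible (lower-triangular with 1s on the diagonal, up to permutation), solve by back-substitution:
  V =
[[1, 0, 0],
 [-1, 1, 0],
 [1, 1, 1]]
  V a = (-4, 3, -1)
Solving gives a = (-4, -1, 4).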